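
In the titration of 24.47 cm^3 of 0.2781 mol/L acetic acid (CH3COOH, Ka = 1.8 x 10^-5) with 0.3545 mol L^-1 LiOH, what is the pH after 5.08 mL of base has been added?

Initial n(CH3COOH) = 0.2781 x 0.02447 = 0.006805 mol.
n(LiOH) added = 0.3545 x 0.005080 = 0.001801 mol, converting that many moles of CH3COOH to CH3COO-.
Remaining n(CH3COOH) = 0.005004 mol; n(CH3COO-) = 0.001801 mol.
By Henderson-Hasselbalch, pH = pKa + log([A^-]/[HA]) = 4.74 + log(0.001801/0.005004) = 4.74 + (-0.44) = 4.30.

4.30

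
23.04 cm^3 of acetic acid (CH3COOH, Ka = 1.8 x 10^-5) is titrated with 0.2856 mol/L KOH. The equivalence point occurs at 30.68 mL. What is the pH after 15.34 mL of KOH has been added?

15.34 mL is exactly half the equivalence volume (30.68/2), i.e. the half-equivalence point.
There, n(HA) = n(A^-), so pH = pKa = -log(1.8 x 10^-5) = 4.74.

4.74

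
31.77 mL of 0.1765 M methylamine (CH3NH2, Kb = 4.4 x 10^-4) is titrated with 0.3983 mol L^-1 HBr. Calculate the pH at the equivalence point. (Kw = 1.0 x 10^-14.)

n(CH3NH2) = 0.1765 x 0.03177 = 0.005607 mol; V(HBr) at equivalence = 0.005607/0.3983 = 0.01408 L.
At equivalence the base is fully converted to CH3NH3+; total volume = 0.04585 L, so [CH3NH3+] = 0.005607/0.04585 = 0.1223 M.
Ka(CH3NH3+) = Kw/Kb = 1.0e-14 / 4.4 x 10^-4 = 2.27e-11.
[H^+] = sqrt(Ka x [CH3NH3+]) = sqrt(2.27e-11 x 0.1223) = 1.67e-6 M.
pH = -log(1.67e-6) = 5.78.

5.78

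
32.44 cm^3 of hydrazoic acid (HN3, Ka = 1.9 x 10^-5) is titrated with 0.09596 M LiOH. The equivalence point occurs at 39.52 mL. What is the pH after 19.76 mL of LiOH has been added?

19.76 mL is exactly half the equivalence volume (39.52/2), i.e. the half-equivalence point.
There, n(HA) = n(A^-), so pH = pKa = -log(1.9 x 10^-5) = 4.72.

4.72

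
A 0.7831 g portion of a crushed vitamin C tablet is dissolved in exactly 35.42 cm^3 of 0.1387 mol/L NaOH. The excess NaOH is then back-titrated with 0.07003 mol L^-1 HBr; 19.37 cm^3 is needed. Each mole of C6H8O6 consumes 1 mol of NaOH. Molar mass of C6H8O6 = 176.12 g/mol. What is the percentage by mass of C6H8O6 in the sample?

Total n(NaOH) added = 0.1387 x 0.03542 = 0.004913 mol.
n(HBr) used = 0.07003 x 0.01937 = 0.001356 mol, which equals the excess n(NaOH).
So n(NaOH) consumed by the sample = 0.004913 - 0.001356 = 0.003556 mol.
n(C6H8O6) = 0.003556 / 1 = 0.003556 mol.
mass C6H8O6 = 0.003556 x 176.12 = 0.6263 g, so %C6H8O6 = 0.6263/0.7831 x 100 = 80.0%.

80.0%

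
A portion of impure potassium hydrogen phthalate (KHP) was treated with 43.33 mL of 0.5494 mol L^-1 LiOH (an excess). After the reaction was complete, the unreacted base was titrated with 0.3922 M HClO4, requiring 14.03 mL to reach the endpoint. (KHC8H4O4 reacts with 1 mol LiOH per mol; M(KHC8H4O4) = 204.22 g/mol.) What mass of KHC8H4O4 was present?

Total n(LiOH) added = 0.5494 x 0.04333 = 0.02381 mol.
n(HClO4) used = 0.3922 x 0.01403 = 0.005503 mol, which equals the excess n(LiOH).
So n(LiOH) consumed by the sample = 0.02381 - 0.005503 = 0.01830 mol.
n(KHC8H4O4) = 0.01830 / 1 = 0.01830 mol.
mass = 0.01830 mol x 204.22 g/mol = 3.74 g.

3.74 g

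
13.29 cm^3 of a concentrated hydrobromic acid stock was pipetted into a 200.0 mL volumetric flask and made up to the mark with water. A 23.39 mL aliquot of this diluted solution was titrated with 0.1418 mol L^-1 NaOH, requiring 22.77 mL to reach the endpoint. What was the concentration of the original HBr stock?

n(NaOH) = 0.1418 x 0.02277 = 0.003229 mol.
n(HBr) in the aliquot = 0.003229 mol.
[diluted HBr] = 0.003229 / 0.02339 = 0.1380 M.
Dilution factor = 200.0/13.29 = 15.05, so [stock] = 0.1380 x 15.05 = 2.08 M.

2.08 M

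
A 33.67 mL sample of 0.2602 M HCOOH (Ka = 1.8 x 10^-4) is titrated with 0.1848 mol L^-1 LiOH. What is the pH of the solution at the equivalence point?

n(HCOOH) = 0.2602 x 0.03367 = 0.008761 mol; V(LiOH) at equivalence = 0.008761/0.1848 = 0.04741 L.
At equivalence all the acid is converted to HCOO-; total volume = 0.03367 + 0.04741 = 0.08108 L, so [HCOO-] = 0.008761/0.08108 = 0.1081 M.
Kb = Kw/Ka = 1.0e-14 / 1.8 x 10^-4 = 5.56e-11.
[OH^-] = sqrt(Kb x [HCOO-]) = sqrt(5.56e-11 x 0.1081) = 2.45e-6 M.
pOH = 5.61, so pH = 14.00 - 5.61 = 8.39.

8.39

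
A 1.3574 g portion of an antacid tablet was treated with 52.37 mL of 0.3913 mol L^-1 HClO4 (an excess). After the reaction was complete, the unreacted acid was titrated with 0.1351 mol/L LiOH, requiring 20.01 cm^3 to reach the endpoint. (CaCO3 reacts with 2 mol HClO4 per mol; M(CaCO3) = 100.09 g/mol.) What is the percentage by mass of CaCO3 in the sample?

65.6%

Total n(HClO4) added = 0.3913 x 0.05237 = 0.02049 mol.
n(LiOH) used = 0.1351 x 0.02001 = 0.002703 mol, which equals the excess n(HClO4).
So n(HClO4) consumed by the sample = 0.02049 - 0.002703 = 0.01779 mol.
n(CaCO3) = 0.01779 / 2 = 0.008895 mol.
mass CaCO3 = 0.008895 x 100.09 = 0.8903 g, so %CaCO3 = 0.8903/1.3574 x 100 = 65.6%.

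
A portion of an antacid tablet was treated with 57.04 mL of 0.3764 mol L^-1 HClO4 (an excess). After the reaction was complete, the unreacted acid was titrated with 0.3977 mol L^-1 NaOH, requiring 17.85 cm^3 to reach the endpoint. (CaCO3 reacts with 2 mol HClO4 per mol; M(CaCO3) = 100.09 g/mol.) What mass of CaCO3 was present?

Total n(HClO4) added = 0.3764 x 0.05704 = 0.02147 mol.
n(NaOH) used = 0.3977 x 0.01785 = 0.007099 mol, which equals the excess n(HClO4).
So n(HClO4) consumed by the sample = 0.02147 - 0.007099 = 0.01437 mol.
n(CaCO3) = 0.01437 / 2 = 0.007185 mol.
mass = 0.007185 mol x 100.09 g/mol = 0.719 g.

0.719 g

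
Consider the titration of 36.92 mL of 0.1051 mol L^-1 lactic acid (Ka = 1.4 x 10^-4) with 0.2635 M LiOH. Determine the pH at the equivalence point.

n(HC3H5O3) = 0.1051 x 0.03692 = 0.003880 mol; V(LiOH) at equivalence = 0.003880/0.2635 = 0.01473 L.
At equivalence all the acid is converted to C3H5O3-; total volume = 0.03692 + 0.01473 = 0.05165 L, so [C3H5O3-] = 0.003880/0.05165 = 0.07513 M.
Kb = Kw/Ka = 1.0e-14 / 1.4 x 10^-4 = 7.14e-11.
[OH^-] = sqrt(Kb x [C3H5O3-]) = sqrt(7.14e-11 x 0.07513) = 2.32e-6 M.
pOH = 5.64, so pH = 14.00 - 5.64 = 8.36.

8.36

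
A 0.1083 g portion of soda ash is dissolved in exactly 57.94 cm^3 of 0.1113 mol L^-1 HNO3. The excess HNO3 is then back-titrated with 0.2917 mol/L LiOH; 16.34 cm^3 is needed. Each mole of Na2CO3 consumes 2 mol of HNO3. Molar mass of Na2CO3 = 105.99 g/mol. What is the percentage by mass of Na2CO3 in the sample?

Total n(HNO3) added = 0.1113 x 0.05794 = 0.006449 mol.
n(LiOH) used = 0.2917 x 0.01634 = 0.004766 mol, which equals the excess n(HNO3).
So n(HNO3) consumed by the sample = 0.006449 - 0.004766 = 0.001682 mol.
n(Na2CO3) = 0.001682 / 2 = 0.0008412 mol.
mass Na2CO3 = 0.0008412 x 105.99 = 0.08916 g, so %Na2CO3 = 0.08916/0.1083 x 100 = 82.3%.

82.3%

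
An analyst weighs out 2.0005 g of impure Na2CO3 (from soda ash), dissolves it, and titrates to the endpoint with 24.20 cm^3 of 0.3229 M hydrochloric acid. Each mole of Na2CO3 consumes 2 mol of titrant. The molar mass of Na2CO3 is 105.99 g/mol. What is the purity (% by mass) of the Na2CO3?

20.7%

n(HCl) = 0.3229 x 0.02420 = 0.007814 mol.
n(Na2CO3) = 0.007814 / 2 = 0.003907 mol.
mass of Na2CO3 = 0.003907 x 105.99 = 0.4141 g.
% purity = 0.4141 / 2.0005 x 100 = 20.7%.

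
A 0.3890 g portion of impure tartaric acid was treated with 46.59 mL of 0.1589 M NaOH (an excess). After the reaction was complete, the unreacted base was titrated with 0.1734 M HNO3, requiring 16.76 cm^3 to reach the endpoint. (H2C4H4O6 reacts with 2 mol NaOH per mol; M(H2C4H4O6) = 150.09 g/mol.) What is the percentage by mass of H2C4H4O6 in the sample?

86.8%

Total n(NaOH) added = 0.1589 x 0.04659 = 0.007403 mol.
n(HNO3) used = 0.1734 x 0.01676 = 0.002906 mol, which equals the excess n(NaOH).
So n(NaOH) consumed by the sample = 0.007403 - 0.002906 = 0.004497 mol.
n(H2C4H4O6) = 0.004497 / 2 = 0.002248 mol.
mass H2C4H4O6 = 0.002248 x 150.09 = 0.3375 g, so %H2C4H4O6 = 0.3375/0.3890 x 100 = 86.8%.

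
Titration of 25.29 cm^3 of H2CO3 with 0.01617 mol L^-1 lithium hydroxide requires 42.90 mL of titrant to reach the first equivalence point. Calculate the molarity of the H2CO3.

n(LiOH) = 0.01617 x 0.04290 = 0.0006937 mol.
At the first equivalence point, 1 mol OH^- react per mol H2CO3, so n(H2CO3) = 0.0006937 / 1 = 0.0006937 mol.
[H2CO3] = 0.0006937 / 0.02529 L = 0.0274 M.

0.0274 M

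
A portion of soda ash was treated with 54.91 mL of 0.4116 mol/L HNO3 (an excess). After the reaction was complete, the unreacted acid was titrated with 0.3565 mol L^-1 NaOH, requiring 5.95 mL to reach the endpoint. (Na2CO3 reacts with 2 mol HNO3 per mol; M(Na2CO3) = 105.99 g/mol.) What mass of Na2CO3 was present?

Total n(HNO3) added = 0.4116 x 0.05491 = 0.02260 mol.
n(NaOH) used = 0.3565 x 0.005950 = 0.002121 mol, which equals the excess n(HNO3).
So n(HNO3) consumed by the sample = 0.02260 - 0.002121 = 0.02048 mol.
n(Na2CO3) = 0.02048 / 2 = 0.01024 mol.
mass = 0.01024 mol x 105.99 g/mol = 1.09 g.

1.09 g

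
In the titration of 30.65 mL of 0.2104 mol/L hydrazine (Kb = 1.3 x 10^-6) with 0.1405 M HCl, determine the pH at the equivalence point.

n(N2H4) = 0.2104 x 0.03065 = 0.006449 mol; V(HCl) at equivalence = 0.006449/0.1405 = 0.04590 L.
At equivalence the base is fully converted to N2H5+; total volume = 0.07655 L, so [N2H5+] = 0.006449/0.07655 = 0.08424 M.
Ka(N2H5+) = Kw/Kb = 1.0e-14 / 1.3 x 10^-6 = 7.69e-9.
[H^+] = sqrt(Ka x [N2H5+]) = sqrt(7.69e-9 x 0.08424) = 2.55e-5 M.
pH = -log(2.55e-5) = 4.59.

4.59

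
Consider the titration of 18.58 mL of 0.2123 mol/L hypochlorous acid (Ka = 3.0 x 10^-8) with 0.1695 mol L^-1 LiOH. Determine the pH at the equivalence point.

10.25

n(HClO) = 0.2123 x 0.01858 = 0.003945 mol; V(LiOH) at equivalence = 0.003945/0.1695 = 0.02327 L.
At equivalence all the acid is converted to ClO-; total volume = 0.01858 + 0.02327 = 0.04185 L, so [ClO-] = 0.003945/0.04185 = 0.09425 M.
Kb = Kw/Ka = 1.0e-14 / 3.0 x 10^-8 = 3.33e-7.
[OH^-] = sqrt(Kb x [ClO-]) = sqrt(3.33e-7 x 0.09425) = 0.000177 M.
pOH = 3.75, so pH = 14.00 - 3.75 = 10.25.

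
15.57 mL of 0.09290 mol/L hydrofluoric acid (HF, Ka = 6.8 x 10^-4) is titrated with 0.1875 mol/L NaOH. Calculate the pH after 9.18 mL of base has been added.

12.05

n(acid) = 0.09290 x 0.01557 = 0.001446 mol; n(NaOH) added = 0.1875 x 0.009180 = 0.001721 mol.
Base is in excess by 0.001721 - 0.001446 = 0.0002748 mol in a total volume of 0.02475 L.
[OH^-] = 0.0002748/0.02475 = 0.01110 M, so pOH = 1.95 and pH = 14.00 - 1.95 = 12.05.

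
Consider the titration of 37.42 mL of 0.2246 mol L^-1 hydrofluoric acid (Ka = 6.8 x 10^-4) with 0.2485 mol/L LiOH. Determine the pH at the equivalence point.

n(HF) = 0.2246 x 0.03742 = 0.008405 mol; V(LiOH) at equivalence = 0.008405/0.2485 = 0.03382 L.
At equivalence all the acid is converted to F-; total volume = 0.03742 + 0.03382 = 0.07124 L, so [F-] = 0.008405/0.07124 = 0.1180 M.
Kb = Kw/Ka = 1.0e-14 / 6.8 x 10^-4 = 1.47e-11.
[OH^-] = sqrt(Kb x [F-]) = sqrt(1.47e-11 x 0.1180) = 1.32e-6 M.
pOH = 5.88, so pH = 14.00 - 5.88 = 8.12.

8.12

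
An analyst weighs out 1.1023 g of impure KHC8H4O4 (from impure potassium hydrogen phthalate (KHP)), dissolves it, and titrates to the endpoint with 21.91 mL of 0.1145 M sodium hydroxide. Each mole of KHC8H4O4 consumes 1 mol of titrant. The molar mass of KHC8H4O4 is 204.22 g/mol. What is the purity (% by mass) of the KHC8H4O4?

n(NaOH) = 0.1145 x 0.02191 = 0.002509 mol.
n(KHC8H4O4) = 0.002509 / 1 = 0.002509 mol.
mass of KHC8H4O4 = 0.002509 x 204.22 = 0.5123 g.
% purity = 0.5123 / 1.1023 x 100 = 46.5%.

46.5%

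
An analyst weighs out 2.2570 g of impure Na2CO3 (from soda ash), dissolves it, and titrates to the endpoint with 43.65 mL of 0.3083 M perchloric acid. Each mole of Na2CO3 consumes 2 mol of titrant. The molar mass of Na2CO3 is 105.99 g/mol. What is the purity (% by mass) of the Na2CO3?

31.6%

n(HClO4) = 0.3083 x 0.04365 = 0.01346 mol.
n(Na2CO3) = 0.01346 / 2 = 0.006729 mol.
mass of Na2CO3 = 0.006729 x 105.99 = 0.7132 g.
% purity = 0.7132 / 2.2570 x 100 = 31.6%.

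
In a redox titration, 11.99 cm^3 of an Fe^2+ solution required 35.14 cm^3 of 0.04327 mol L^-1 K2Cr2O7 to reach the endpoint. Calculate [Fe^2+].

n(K2Cr2O7) = 0.04327 x 0.03514 = 0.001521 mol.
From the balanced equation, 1 mol K2Cr2O7 reacts with 6 mol Fe^2+, so n(Fe^2+) = 0.001521 x 6/1 = 0.009123 mol.
[Fe^2+] = 0.009123 / 0.01199 L = 0.761 M.

0.761 M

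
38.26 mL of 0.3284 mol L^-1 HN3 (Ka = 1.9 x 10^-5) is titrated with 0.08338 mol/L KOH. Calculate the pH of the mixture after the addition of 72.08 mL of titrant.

Initial n(HN3) = 0.3284 x 0.03826 = 0.01256 mol.
n(KOH) added = 0.08338 x 0.07208 = 0.006010 mol, converting that many moles of HN3 to N3-.
Remaining n(HN3) = 0.006555 mol; n(N3-) = 0.006010 mol.
By Henderson-Hasselbalch, pH = pKa + log([A^-]/[HA]) = 4.72 + log(0.006010/0.006555) = 4.72 + (-0.04) = 4.68.

4.68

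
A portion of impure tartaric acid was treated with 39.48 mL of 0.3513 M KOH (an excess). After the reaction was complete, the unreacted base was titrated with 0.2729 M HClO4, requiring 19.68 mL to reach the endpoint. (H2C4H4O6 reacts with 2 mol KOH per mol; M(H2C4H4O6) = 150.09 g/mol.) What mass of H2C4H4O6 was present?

0.638 g

Total n(KOH) added = 0.3513 x 0.03948 = 0.01387 mol.
n(HClO4) used = 0.2729 x 0.01968 = 0.005371 mol, which equals the excess n(KOH).
So n(KOH) consumed by the sample = 0.01387 - 0.005371 = 0.008499 mol.
n(H2C4H4O6) = 0.008499 / 2 = 0.004249 mol.
mass = 0.004249 mol x 150.09 g/mol = 0.638 g.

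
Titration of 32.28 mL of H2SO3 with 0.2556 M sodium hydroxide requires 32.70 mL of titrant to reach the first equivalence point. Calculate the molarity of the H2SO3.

0.259 M

n(NaOH) = 0.2556 x 0.03270 = 0.008358 mol.
At the first equivalence point, 1 mol OH^- react per mol H2SO3, so n(H2SO3) = 0.008358 / 1 = 0.008358 mol.
[H2SO3] = 0.008358 / 0.03228 L = 0.259 M.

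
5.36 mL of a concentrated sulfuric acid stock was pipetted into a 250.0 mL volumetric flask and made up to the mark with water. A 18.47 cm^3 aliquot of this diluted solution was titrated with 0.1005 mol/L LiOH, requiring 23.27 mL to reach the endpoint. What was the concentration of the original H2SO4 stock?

n(LiOH) = 0.1005 x 0.02327 = 0.002339 mol.
n(H2SO4) in the aliquot = 0.002339 x 1/2 = 0.001169 mol.
[diluted H2SO4] = 0.001169 / 0.01847 = 0.06331 M.
Dilution factor = 250.0/5.360 = 46.64, so [stock] = 0.06331 x 46.64 = 2.95 M.

2.95 M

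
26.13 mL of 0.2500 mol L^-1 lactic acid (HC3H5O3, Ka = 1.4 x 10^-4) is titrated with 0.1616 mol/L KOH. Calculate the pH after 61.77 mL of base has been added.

n(acid) = 0.2500 x 0.02613 = 0.006533 mol; n(KOH) added = 0.1616 x 0.06177 = 0.009982 mol.
Base is in excess by 0.009982 - 0.006533 = 0.003450 mol in a total volume of 0.08790 L.
[OH^-] = 0.003450/0.08790 = 0.03924 M, so pOH = 1.41 and pH = 14.00 - 1.41 = 12.59.

12.59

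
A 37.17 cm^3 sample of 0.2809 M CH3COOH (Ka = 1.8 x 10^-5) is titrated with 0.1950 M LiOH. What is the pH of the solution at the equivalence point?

8.90

n(CH3COOH) = 0.2809 x 0.03717 = 0.01044 mol; V(LiOH) at equivalence = 0.01044/0.1950 = 0.05354 L.
At equivalence all the acid is converted to CH3COO-; total volume = 0.03717 + 0.05354 = 0.09071 L, so [CH3COO-] = 0.01044/0.09071 = 0.1151 M.
Kb = Kw/Ka = 1.0e-14 / 1.8 x 10^-5 = 5.56e-10.
[OH^-] = sqrt(Kb x [CH3COO-]) = sqrt(5.56e-10 x 0.1151) = 8.00e-6 M.
pOH = 5.10, so pH = 14.00 - 5.10 = 8.90.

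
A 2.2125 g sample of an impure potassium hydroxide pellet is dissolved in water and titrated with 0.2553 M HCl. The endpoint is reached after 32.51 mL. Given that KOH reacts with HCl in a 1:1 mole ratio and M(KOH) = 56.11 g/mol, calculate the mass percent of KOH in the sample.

21.0%

n(HCl) = 0.2553 x 0.03251 = 0.008300 mol.
n(KOH) = 0.008300 / 1 = 0.008300 mol.
mass of KOH = 0.008300 x 56.11 = 0.4657 g.
% purity = 0.4657 / 2.2125 x 100 = 21.0%.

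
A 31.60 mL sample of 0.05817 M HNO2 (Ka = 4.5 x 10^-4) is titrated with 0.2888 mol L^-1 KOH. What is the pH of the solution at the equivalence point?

n(HNO2) = 0.05817 x 0.03160 = 0.001838 mol; V(KOH) at equivalence = 0.001838/0.2888 = 0.006365 L.
At equivalence all the acid is converted to NO2-; total volume = 0.03160 + 0.006365 = 0.03796 L, so [NO2-] = 0.001838/0.03796 = 0.04842 M.
Kb = Kw/Ka = 1.0e-14 / 4.5 x 10^-4 = 2.22e-11.
[OH^-] = sqrt(Kb x [NO2-]) = sqrt(2.22e-11 x 0.04842) = 1.04e-6 M.
pOH = 5.98, so pH = 14.00 - 5.98 = 8.02.

8.02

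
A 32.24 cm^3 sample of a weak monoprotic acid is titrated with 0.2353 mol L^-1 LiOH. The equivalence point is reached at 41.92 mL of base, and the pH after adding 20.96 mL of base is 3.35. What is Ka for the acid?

20.96 mL is half of the equivalence volume, so this is the half-equivalence point where [HA] = [A^-].
At half-equivalence pH = pKa, so pKa = 3.35.
Ka = 10^(-3.35) = 4.5 x 10^-4.

4.5 x 10^-4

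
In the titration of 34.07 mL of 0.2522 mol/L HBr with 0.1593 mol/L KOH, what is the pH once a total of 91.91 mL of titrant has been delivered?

n(acid) = 0.2522 x 0.03407 = 0.008592 mol; n(KOH) added = 0.1593 x 0.09191 = 0.01464 mol.
Base is in excess by 0.01464 - 0.008592 = 0.006049 mol in a total volume of 0.1260 L.
[OH^-] = 0.006049/0.1260 = 0.04801 M, so pOH = 1.32 and pH = 14.00 - 1.32 = 12.68.

12.68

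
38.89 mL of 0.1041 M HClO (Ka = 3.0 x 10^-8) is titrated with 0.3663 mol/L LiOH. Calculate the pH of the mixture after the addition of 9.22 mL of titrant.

Initial n(HClO) = 0.1041 x 0.03889 = 0.004048 mol.
n(LiOH) added = 0.3663 x 0.009220 = 0.003377 mol, converting that many moles of HClO to ClO-.
Remaining n(HClO) = 0.0006712 mol; n(ClO-) = 0.003377 mol.
By Henderson-Hasselbalch, pH = pKa + log([A^-]/[HA]) = 7.52 + log(0.003377/0.0006712) = 7.52 + (+0.70) = 8.22.

8.22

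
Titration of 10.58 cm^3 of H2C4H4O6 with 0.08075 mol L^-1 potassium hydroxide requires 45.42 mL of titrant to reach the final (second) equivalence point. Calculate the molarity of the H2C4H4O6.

n(KOH) = 0.08075 x 0.04542 = 0.003668 mol.
At the final (second) equivalence point, 2 mol OH^- react per mol H2C4H4O6, so n(H2C4H4O6) = 0.003668 / 2 = 0.001834 mol.
[H2C4H4O6] = 0.001834 / 0.01058 L = 0.173 M.

0.173 M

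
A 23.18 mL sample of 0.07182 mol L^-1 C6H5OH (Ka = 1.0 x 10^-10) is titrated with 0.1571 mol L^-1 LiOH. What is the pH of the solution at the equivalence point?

11.35

n(C6H5OH) = 0.07182 x 0.02318 = 0.001665 mol; V(LiOH) at equivalence = 0.001665/0.1571 = 0.01060 L.
At equivalence all the acid is converted to C6H5O-; total volume = 0.02318 + 0.01060 = 0.03378 L, so [C6H5O-] = 0.001665/0.03378 = 0.04929 M.
Kb = Kw/Ka = 1.0e-14 / 1.0 x 10^-10 = 0.000100.
[OH^-] = sqrt(Kb x [C6H5O-]) = sqrt(0.000100 x 0.04929) = 0.00222 M.
pOH = 2.65, so pH = 14.00 - 2.65 = 11.35.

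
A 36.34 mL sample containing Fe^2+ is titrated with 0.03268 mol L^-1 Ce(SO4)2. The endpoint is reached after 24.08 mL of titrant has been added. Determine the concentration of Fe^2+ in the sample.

n(Ce(SO4)2) = 0.03268 x 0.02408 = 0.0007869 mol.
From the balanced equation, 1 mol Ce(SO4)2 reacts with 1 mol Fe^2+, so n(Fe^2+) = 0.0007869 x 1/1 = 0.0007869 mol.
[Fe^2+] = 0.0007869 / 0.03634 L = 0.0217 M.

0.0217 M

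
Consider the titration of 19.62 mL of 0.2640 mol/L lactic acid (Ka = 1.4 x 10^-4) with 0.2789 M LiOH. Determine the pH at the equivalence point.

8.49

n(HC3H5O3) = 0.2640 x 0.01962 = 0.005180 mol; V(LiOH) at equivalence = 0.005180/0.2789 = 0.01857 L.
At equivalence all the acid is converted to C3H5O3-; total volume = 0.01962 + 0.01857 = 0.03819 L, so [C3H5O3-] = 0.005180/0.03819 = 0.1356 M.
Kb = Kw/Ka = 1.0e-14 / 1.4 x 10^-4 = 7.14e-11.
[OH^-] = sqrt(Kb x [C3H5O3-]) = sqrt(7.14e-11 x 0.1356) = 3.11e-6 M.
pOH = 5.51, so pH = 14.00 - 5.51 = 8.49.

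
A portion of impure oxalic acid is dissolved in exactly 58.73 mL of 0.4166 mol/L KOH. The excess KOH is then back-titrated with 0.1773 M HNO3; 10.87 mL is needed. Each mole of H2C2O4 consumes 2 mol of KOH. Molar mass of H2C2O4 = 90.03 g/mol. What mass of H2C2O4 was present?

1.01 g

Total n(KOH) added = 0.4166 x 0.05873 = 0.02447 mol.
n(HNO3) used = 0.1773 x 0.01087 = 0.001927 mol, which equals the excess n(KOH).
So n(KOH) consumed by the sample = 0.02447 - 0.001927 = 0.02254 mol.
n(H2C2O4) = 0.02254 / 2 = 0.01127 mol.
mass = 0.01127 mol x 90.03 g/mol = 1.01 g.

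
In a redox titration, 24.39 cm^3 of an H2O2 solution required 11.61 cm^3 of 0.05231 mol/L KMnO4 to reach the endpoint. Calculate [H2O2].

0.0623 M

n(KMnO4) = 0.05231 x 0.01161 = 0.0006073 mol.
From the balanced equation, 2 mol KMnO4 reacts with 5 mol H2O2, so n(H2O2) = 0.0006073 x 5/2 = 0.001518 mol.
[H2O2] = 0.001518 / 0.02439 L = 0.0623 M.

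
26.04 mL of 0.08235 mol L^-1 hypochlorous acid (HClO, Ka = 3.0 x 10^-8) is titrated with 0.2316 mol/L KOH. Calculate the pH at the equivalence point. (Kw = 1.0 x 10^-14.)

10.15

n(HClO) = 0.08235 x 0.02604 = 0.002144 mol; V(KOH) at equivalence = 0.002144/0.2316 = 0.009259 L.
At equivalence all the acid is converted to ClO-; total volume = 0.02604 + 0.009259 = 0.03530 L, so [ClO-] = 0.002144/0.03530 = 0.06075 M.
Kb = Kw/Ka = 1.0e-14 / 3.0 x 10^-8 = 3.33e-7.
[OH^-] = sqrt(Kb x [ClO-]) = sqrt(3.33e-7 x 0.06075) = 0.000142 M.
pOH = 3.85, so pH = 14.00 - 3.85 = 10.15.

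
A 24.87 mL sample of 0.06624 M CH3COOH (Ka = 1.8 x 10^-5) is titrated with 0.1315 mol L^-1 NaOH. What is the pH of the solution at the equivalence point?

8.69

n(CH3COOH) = 0.06624 x 0.02487 = 0.001647 mol; V(NaOH) at equivalence = 0.001647/0.1315 = 0.01253 L.
At equivalence all the acid is converted to CH3COO-; total volume = 0.02487 + 0.01253 = 0.03740 L, so [CH3COO-] = 0.001647/0.03740 = 0.04405 M.
Kb = Kw/Ka = 1.0e-14 / 1.8 x 10^-5 = 5.56e-10.
[OH^-] = sqrt(Kb x [CH3COO-]) = sqrt(5.56e-10 x 0.04405) = 4.95e-6 M.
pOH = 5.31, so pH = 14.00 - 5.31 = 8.69.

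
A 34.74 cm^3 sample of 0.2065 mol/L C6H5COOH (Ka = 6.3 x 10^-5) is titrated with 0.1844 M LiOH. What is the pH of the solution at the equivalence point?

8.59

n(C6H5COOH) = 0.2065 x 0.03474 = 0.007174 mol; V(LiOH) at equivalence = 0.007174/0.1844 = 0.03890 L.
At equivalence all the acid is converted to C6H5COO-; total volume = 0.03474 + 0.03890 = 0.07364 L, so [C6H5COO-] = 0.007174/0.07364 = 0.09741 M.
Kb = Kw/Ka = 1.0e-14 / 6.3 x 10^-5 = 1.59e-10.
[OH^-] = sqrt(Kb x [C6H5COO-]) = sqrt(1.59e-10 x 0.09741) = 3.93e-6 M.
pOH = 5.41, so pH = 14.00 - 5.41 = 8.59.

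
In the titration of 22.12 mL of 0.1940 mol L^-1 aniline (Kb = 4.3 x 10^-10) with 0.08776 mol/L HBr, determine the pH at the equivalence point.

2.93

n(C6H5NH2) = 0.1940 x 0.02212 = 0.004291 mol; V(HBr) at equivalence = 0.004291/0.08776 = 0.04890 L.
At equivalence the base is fully converted to C6H5NH3+; total volume = 0.07102 L, so [C6H5NH3+] = 0.004291/0.07102 = 0.06043 M.
Ka(C6H5NH3+) = Kw/Kb = 1.0e-14 / 4.3 x 10^-10 = 2.33e-5.
[H^+] = sqrt(Ka x [C6H5NH3+]) = sqrt(2.33e-5 x 0.06043) = 0.00119 M.
pH = -log(0.00119) = 2.93.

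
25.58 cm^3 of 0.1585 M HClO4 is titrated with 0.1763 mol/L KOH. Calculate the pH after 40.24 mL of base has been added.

n(acid) = 0.1585 x 0.02558 = 0.004054 mol; n(KOH) added = 0.1763 x 0.04024 = 0.007094 mol.
Base is in excess by 0.007094 - 0.004054 = 0.003040 mol in a total volume of 0.06582 L.
[OH^-] = 0.003040/0.06582 = 0.04618 M, so pOH = 1.34 and pH = 14.00 - 1.34 = 12.66.

12.66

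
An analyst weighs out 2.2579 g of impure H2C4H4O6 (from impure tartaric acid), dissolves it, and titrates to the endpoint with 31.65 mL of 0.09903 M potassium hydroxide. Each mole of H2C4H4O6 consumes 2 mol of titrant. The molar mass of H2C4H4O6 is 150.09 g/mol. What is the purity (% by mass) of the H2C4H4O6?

10.4%

n(KOH) = 0.09903 x 0.03165 = 0.003134 mol.
n(H2C4H4O6) = 0.003134 / 2 = 0.001567 mol.
mass of H2C4H4O6 = 0.001567 x 150.09 = 0.2352 g.
% purity = 0.2352 / 2.2579 x 100 = 10.4%.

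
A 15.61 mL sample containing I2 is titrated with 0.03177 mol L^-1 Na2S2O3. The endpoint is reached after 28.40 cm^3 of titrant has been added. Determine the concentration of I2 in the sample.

n(Na2S2O3) = 0.03177 x 0.02840 = 0.0009023 mol.
From the balanced equation, 2 mol Na2S2O3 reacts with 1 mol I2, so n(I2) = 0.0009023 x 1/2 = 0.0004511 mol.
[I2] = 0.0004511 / 0.01561 L = 0.0289 M.

0.0289 M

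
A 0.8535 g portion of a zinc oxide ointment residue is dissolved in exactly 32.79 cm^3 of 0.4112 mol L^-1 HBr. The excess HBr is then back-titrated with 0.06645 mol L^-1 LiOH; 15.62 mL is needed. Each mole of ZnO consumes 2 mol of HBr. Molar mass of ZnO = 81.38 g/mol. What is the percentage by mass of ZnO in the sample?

59.3%

Total n(HBr) added = 0.4112 x 0.03279 = 0.01348 mol.
n(LiOH) used = 0.06645 x 0.01562 = 0.001038 mol, which equals the excess n(HBr).
So n(HBr) consumed by the sample = 0.01348 - 0.001038 = 0.01245 mol.
n(ZnO) = 0.01245 / 2 = 0.006223 mol.
mass ZnO = 0.006223 x 81.38 = 0.5064 g, so %ZnO = 0.5064/0.8535 x 100 = 59.3%.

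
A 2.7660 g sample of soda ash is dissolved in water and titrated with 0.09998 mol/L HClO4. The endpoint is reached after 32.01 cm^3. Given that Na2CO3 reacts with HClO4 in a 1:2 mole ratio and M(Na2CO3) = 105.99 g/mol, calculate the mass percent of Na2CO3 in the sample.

6.13%

n(HClO4) = 0.09998 x 0.03201 = 0.003200 mol.
n(Na2CO3) = 0.003200 / 2 = 0.001600 mol.
mass of Na2CO3 = 0.001600 x 105.99 = 0.1696 g.
% purity = 0.1696 / 2.7660 x 100 = 6.13%.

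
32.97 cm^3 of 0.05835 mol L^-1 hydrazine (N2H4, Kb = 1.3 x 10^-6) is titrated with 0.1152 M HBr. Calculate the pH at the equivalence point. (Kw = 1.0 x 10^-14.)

4.76

n(N2H4) = 0.05835 x 0.03297 = 0.001924 mol; V(HBr) at equivalence = 0.001924/0.1152 = 0.01670 L.
At equivalence the base is fully converted to N2H5+; total volume = 0.04967 L, so [N2H5+] = 0.001924/0.04967 = 0.03873 M.
Ka(N2H5+) = Kw/Kb = 1.0e-14 / 1.3 x 10^-6 = 7.69e-9.
[H^+] = sqrt(Ka x [N2H5+]) = sqrt(7.69e-9 x 0.03873) = 1.73e-5 M.
pH = -log(1.73e-5) = 4.76.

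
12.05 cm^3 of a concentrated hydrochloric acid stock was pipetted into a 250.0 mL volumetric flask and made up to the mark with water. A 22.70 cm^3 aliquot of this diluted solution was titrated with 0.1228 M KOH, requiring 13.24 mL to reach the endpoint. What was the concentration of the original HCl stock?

1.49 M

n(KOH) = 0.1228 x 0.01324 = 0.001626 mol.
n(HCl) in the aliquot = 0.001626 mol.
[diluted HCl] = 0.001626 / 0.02270 = 0.07162 M.
Dilution factor = 250.0/12.05 = 20.75, so [stock] = 0.07162 x 20.75 = 1.49 M.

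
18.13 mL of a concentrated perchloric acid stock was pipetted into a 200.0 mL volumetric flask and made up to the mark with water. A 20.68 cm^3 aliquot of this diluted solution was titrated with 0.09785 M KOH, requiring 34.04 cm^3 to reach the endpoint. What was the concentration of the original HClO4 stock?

1.78 M

n(KOH) = 0.09785 x 0.03404 = 0.003331 mol.
n(HClO4) in the aliquot = 0.003331 mol.
[diluted HClO4] = 0.003331 / 0.02068 = 0.1611 M.
Dilution factor = 200.0/18.13 = 11.03, so [stock] = 0.1611 x 11.03 = 1.78 M.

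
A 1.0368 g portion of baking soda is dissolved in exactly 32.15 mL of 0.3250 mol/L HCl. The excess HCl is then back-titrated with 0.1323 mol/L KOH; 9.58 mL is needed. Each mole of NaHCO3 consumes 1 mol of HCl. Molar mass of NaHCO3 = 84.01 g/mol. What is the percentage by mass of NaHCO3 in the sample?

74.4%

Total n(HCl) added = 0.3250 x 0.03215 = 0.01045 mol.
n(KOH) used = 0.1323 x 0.009580 = 0.001267 mol, which equals the excess n(HCl).
So n(HCl) consumed by the sample = 0.01045 - 0.001267 = 0.009181 mol.
n(NaHCO3) = 0.009181 / 1 = 0.009181 mol.
mass NaHCO3 = 0.009181 x 84.01 = 0.7713 g, so %NaHCO3 = 0.7713/1.0368 x 100 = 74.4%.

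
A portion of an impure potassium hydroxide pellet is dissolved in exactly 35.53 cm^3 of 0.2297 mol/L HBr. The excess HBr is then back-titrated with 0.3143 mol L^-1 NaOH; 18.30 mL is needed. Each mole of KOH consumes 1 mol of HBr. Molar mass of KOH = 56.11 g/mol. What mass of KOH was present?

0.135 g

Total n(HBr) added = 0.2297 x 0.03553 = 0.008161 mol.
n(NaOH) used = 0.3143 x 0.01830 = 0.005752 mol, which equals the excess n(HBr).
So n(HBr) consumed by the sample = 0.008161 - 0.005752 = 0.002410 mol.
n(KOH) = 0.002410 / 1 = 0.002410 mol.
mass = 0.002410 mol x 56.11 g/mol = 0.135 g.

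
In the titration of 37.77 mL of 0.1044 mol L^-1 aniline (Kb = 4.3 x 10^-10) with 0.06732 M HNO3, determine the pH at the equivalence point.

3.01

n(C6H5NH2) = 0.1044 x 0.03777 = 0.003943 mol; V(HNO3) at equivalence = 0.003943/0.06732 = 0.05857 L.
At equivalence the base is fully converted to C6H5NH3+; total volume = 0.09634 L, so [C6H5NH3+] = 0.003943/0.09634 = 0.04093 M.
Ka(C6H5NH3+) = Kw/Kb = 1.0e-14 / 4.3 x 10^-10 = 2.33e-5.
[H^+] = sqrt(Ka x [C6H5NH3+]) = sqrt(2.33e-5 x 0.04093) = 0.000976 M.
pH = -log(0.000976) = 3.01.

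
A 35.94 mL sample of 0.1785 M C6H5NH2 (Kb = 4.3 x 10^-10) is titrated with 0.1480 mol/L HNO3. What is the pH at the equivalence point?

n(C6H5NH2) = 0.1785 x 0.03594 = 0.006415 mol; V(HNO3) at equivalence = 0.006415/0.1480 = 0.04335 L.
At equivalence the base is fully converted to C6H5NH3+; total volume = 0.07929 L, so [C6H5NH3+] = 0.006415/0.07929 = 0.08091 M.
Ka(C6H5NH3+) = Kw/Kb = 1.0e-14 / 4.3 x 10^-10 = 2.33e-5.
[H^+] = sqrt(Ka x [C6H5NH3+]) = sqrt(2.33e-5 x 0.08091) = 0.00137 M.
pH = -log(0.00137) = 2.86.

2.86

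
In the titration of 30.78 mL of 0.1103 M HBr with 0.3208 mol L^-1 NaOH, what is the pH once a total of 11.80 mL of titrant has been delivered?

n(acid) = 0.1103 x 0.03078 = 0.003395 mol; n(NaOH) added = 0.3208 x 0.01180 = 0.003785 mol.
Base is in excess by 0.003785 - 0.003395 = 0.0003904 mol in a total volume of 0.04258 L.
[OH^-] = 0.0003904/0.04258 = 0.009169 M, so pOH = 2.04 and pH = 14.00 - 2.04 = 11.96.

11.96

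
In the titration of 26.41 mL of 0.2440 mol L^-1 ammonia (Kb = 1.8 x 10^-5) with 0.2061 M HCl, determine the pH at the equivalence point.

5.10

n(NH3) = 0.2440 x 0.02641 = 0.006444 mol; V(HCl) at equivalence = 0.006444/0.2061 = 0.03127 L.
At equivalence the base is fully converted to NH4+; total volume = 0.05768 L, so [NH4+] = 0.006444/0.05768 = 0.1117 M.
Ka(NH4+) = Kw/Kb = 1.0e-14 / 1.8 x 10^-5 = 5.56e-10.
[H^+] = sqrt(Ka x [NH4+]) = sqrt(5.56e-10 x 0.1117) = 7.88e-6 M.
pH = -log(7.88e-6) = 5.10.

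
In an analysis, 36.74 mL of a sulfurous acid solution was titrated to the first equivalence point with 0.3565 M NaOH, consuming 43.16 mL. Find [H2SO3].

0.419 M

n(NaOH) = 0.3565 x 0.04316 = 0.01539 mol.
At the first equivalence point, 1 mol OH^- react per mol H2SO3, so n(H2SO3) = 0.01539 / 1 = 0.01539 mol.
[H2SO3] = 0.01539 / 0.03674 L = 0.419 M.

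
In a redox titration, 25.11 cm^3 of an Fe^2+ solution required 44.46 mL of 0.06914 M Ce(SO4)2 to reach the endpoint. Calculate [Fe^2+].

0.122 M

n(Ce(SO4)2) = 0.06914 x 0.04446 = 0.003074 mol.
From the balanced equation, 1 mol Ce(SO4)2 reacts with 1 mol Fe^2+, so n(Fe^2+) = 0.003074 x 1/1 = 0.003074 mol.
[Fe^2+] = 0.003074 / 0.02511 L = 0.122 M.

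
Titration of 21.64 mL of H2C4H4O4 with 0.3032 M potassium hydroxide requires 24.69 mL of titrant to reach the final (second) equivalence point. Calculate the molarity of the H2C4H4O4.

n(KOH) = 0.3032 x 0.02469 = 0.007486 mol.
At the final (second) equivalence point, 2 mol OH^- react per mol H2C4H4O4, so n(H2C4H4O4) = 0.007486 / 2 = 0.003743 mol.
[H2C4H4O4] = 0.003743 / 0.02164 L = 0.173 M.

0.173 M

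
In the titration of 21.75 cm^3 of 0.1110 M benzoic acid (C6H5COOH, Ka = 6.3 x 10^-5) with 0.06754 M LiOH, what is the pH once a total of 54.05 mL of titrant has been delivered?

12.21

n(acid) = 0.1110 x 0.02175 = 0.002414 mol; n(LiOH) added = 0.06754 x 0.05405 = 0.003651 mol.
Base is in excess by 0.003651 - 0.002414 = 0.001236 mol in a total volume of 0.07580 L.
[OH^-] = 0.001236/0.07580 = 0.01631 M, so pOH = 1.79 and pH = 14.00 - 1.79 = 12.21.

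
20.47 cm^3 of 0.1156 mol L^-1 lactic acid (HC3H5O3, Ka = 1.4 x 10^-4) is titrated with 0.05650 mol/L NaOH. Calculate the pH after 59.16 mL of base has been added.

12.09

n(acid) = 0.1156 x 0.02047 = 0.002366 mol; n(NaOH) added = 0.05650 x 0.05916 = 0.003343 mol.
Base is in excess by 0.003343 - 0.002366 = 0.0009762 mol in a total volume of 0.07963 L.
[OH^-] = 0.0009762/0.07963 = 0.01226 M, so pOH = 1.91 and pH = 14.00 - 1.91 = 12.09.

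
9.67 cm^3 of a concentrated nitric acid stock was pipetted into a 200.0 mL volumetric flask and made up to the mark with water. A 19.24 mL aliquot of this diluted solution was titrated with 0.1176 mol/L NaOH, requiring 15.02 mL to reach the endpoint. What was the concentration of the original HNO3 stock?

1.90 M

n(NaOH) = 0.1176 x 0.01502 = 0.001766 mol.
n(HNO3) in the aliquot = 0.001766 mol.
[diluted HNO3] = 0.001766 / 0.01924 = 0.09181 M.
Dilution factor = 200.0/9.670 = 20.68, so [stock] = 0.09181 x 20.68 = 1.90 M.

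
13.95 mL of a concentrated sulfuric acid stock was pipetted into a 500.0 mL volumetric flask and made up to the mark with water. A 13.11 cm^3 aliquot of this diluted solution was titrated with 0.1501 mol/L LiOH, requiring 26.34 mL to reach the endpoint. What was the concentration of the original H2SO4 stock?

5.40 M

n(LiOH) = 0.1501 x 0.02634 = 0.003954 mol.
n(H2SO4) in the aliquot = 0.003954 x 1/2 = 0.001977 mol.
[diluted H2SO4] = 0.001977 / 0.01311 = 0.1508 M.
Dilution factor = 500.0/13.95 = 35.84, so [stock] = 0.1508 x 35.84 = 5.40 M.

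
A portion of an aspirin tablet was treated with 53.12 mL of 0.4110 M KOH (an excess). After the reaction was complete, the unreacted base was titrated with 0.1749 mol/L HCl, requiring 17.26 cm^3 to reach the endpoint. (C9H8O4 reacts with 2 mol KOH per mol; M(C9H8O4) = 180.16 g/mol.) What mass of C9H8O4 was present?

Total n(KOH) added = 0.4110 x 0.05312 = 0.02183 mol.
n(HCl) used = 0.1749 x 0.01726 = 0.003019 mol, which equals the excess n(KOH).
So n(KOH) consumed by the sample = 0.02183 - 0.003019 = 0.01881 mol.
n(C9H8O4) = 0.01881 / 2 = 0.009407 mol.
mass = 0.009407 mol x 180.16 g/mol = 1.69 g.

1.69 g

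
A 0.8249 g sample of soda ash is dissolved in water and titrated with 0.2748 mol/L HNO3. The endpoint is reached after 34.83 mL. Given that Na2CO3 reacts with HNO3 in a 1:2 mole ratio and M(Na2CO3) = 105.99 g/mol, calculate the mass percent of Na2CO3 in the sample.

61.5%

n(HNO3) = 0.2748 x 0.03483 = 0.009571 mol.
n(Na2CO3) = 0.009571 / 2 = 0.004786 mol.
mass of Na2CO3 = 0.004786 x 105.99 = 0.5072 g.
% purity = 0.5072 / 0.8249 x 100 = 61.5%.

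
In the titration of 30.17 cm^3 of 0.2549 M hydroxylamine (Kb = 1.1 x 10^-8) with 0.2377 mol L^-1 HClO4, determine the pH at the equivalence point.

3.48

n(NH2OH) = 0.2549 x 0.03017 = 0.007690 mol; V(HClO4) at equivalence = 0.007690/0.2377 = 0.03235 L.
At equivalence the base is fully converted to NH3OH+; total volume = 0.06252 L, so [NH3OH+] = 0.007690/0.06252 = 0.1230 M.
Ka(NH3OH+) = Kw/Kb = 1.0e-14 / 1.1 x 10^-8 = 9.09e-7.
[H^+] = sqrt(Ka x [NH3OH+]) = sqrt(9.09e-7 x 0.1230) = 0.000334 M.
pH = -log(0.000334) = 3.48.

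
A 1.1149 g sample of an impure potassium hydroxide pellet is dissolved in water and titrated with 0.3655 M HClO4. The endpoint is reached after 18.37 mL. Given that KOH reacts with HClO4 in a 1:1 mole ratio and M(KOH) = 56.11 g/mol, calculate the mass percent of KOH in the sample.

33.8%

n(HClO4) = 0.3655 x 0.01837 = 0.006714 mol.
n(KOH) = 0.006714 / 1 = 0.006714 mol.
mass of KOH = 0.006714 x 56.11 = 0.3767 g.
% purity = 0.3767 / 1.1149 x 100 = 33.8%.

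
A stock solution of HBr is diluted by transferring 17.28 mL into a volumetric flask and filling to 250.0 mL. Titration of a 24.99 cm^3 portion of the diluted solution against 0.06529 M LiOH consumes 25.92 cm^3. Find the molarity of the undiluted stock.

0.980 M

n(LiOH) = 0.06529 x 0.02592 = 0.001692 mol.
n(HBr) in the aliquot = 0.001692 mol.
[diluted HBr] = 0.001692 / 0.02499 = 0.06772 M.
Dilution factor = 250.0/17.28 = 14.47, so [stock] = 0.06772 x 14.47 = 0.980 M.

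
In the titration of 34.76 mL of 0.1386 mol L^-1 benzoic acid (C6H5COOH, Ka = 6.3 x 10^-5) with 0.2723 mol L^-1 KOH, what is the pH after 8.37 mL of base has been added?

4.15

Initial n(C6H5COOH) = 0.1386 x 0.03476 = 0.004818 mol.
n(KOH) added = 0.2723 x 0.008370 = 0.002279 mol, converting that many moles of C6H5COOH to C6H5COO-.
Remaining n(C6H5COOH) = 0.002539 mol; n(C6H5COO-) = 0.002279 mol.
By Henderson-Hasselbalch, pH = pKa + log([A^-]/[HA]) = 4.20 + log(0.002279/0.002539) = 4.20 + (-0.05) = 4.15.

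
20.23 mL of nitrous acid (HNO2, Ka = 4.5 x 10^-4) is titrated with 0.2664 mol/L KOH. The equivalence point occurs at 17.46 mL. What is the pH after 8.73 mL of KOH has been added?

3.35

8.73 mL is exactly half the equivalence volume (17.46/2), i.e. the half-equivalence point.
There, n(HA) = n(A^-), so pH = pKa = -log(4.5 x 10^-4) = 3.35.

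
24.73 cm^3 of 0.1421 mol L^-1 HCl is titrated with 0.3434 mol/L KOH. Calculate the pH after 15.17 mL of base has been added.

n(acid) = 0.1421 x 0.02473 = 0.003514 mol; n(KOH) added = 0.3434 x 0.01517 = 0.005209 mol.
Base is in excess by 0.005209 - 0.003514 = 0.001695 mol in a total volume of 0.03990 L.
[OH^-] = 0.001695/0.03990 = 0.04249 M, so pOH = 1.37 and pH = 14.00 - 1.37 = 12.63.

12.63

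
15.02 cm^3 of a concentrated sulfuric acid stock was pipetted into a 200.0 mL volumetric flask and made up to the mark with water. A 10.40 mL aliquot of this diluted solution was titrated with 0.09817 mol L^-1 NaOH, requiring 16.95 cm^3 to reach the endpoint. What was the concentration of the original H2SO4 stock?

1.07 M

n(NaOH) = 0.09817 x 0.01695 = 0.001664 mol.
n(H2SO4) in the aliquot = 0.001664 x 1/2 = 0.0008320 mol.
[diluted H2SO4] = 0.0008320 / 0.01040 = 0.08000 M.
Dilution factor = 200.0/15.02 = 13.32, so [stock] = 0.08000 x 13.32 = 1.07 M.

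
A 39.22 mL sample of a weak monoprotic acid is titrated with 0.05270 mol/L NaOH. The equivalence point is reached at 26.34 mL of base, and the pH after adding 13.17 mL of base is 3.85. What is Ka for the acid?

1.4 x 10^-4

13.17 mL is half of the equivalence volume, so this is the half-equivalence point where [HA] = [A^-].
At half-equivalence pH = pKa, so pKa = 3.85.
Ka = 10^(-3.85) = 1.4 x 10^-4.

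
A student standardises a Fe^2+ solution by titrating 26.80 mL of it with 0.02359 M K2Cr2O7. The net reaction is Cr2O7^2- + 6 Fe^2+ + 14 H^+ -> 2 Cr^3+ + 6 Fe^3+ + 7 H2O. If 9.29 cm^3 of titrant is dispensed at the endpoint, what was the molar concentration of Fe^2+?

n(K2Cr2O7) = 0.02359 x 0.009290 = 0.0002192 mol.
From the balanced equation, 1 mol K2Cr2O7 reacts with 6 mol Fe^2+, so n(Fe^2+) = 0.0002192 x 6/1 = 0.001315 mol.
[Fe^2+] = 0.001315 / 0.02680 L = 0.0491 M.

0.0491 M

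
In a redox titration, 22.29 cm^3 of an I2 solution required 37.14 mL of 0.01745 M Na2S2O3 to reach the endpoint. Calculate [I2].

0.0145 M

n(Na2S2O3) = 0.01745 x 0.03714 = 0.0006481 mol.
From the balanced equation, 2 mol Na2S2O3 reacts with 1 mol I2, so n(I2) = 0.0006481 x 1/2 = 0.0003240 mol.
[I2] = 0.0003240 / 0.02229 L = 0.0145 M.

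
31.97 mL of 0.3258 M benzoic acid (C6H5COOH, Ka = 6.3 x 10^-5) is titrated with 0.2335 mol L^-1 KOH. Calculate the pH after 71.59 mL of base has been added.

n(acid) = 0.3258 x 0.03197 = 0.01042 mol; n(KOH) added = 0.2335 x 0.07159 = 0.01672 mol.
Base is in excess by 0.01672 - 0.01042 = 0.006300 mol in a total volume of 0.1036 L.
[OH^-] = 0.006300/0.1036 = 0.06084 M, so pOH = 1.22 and pH = 14.00 - 1.22 = 12.78.

12.78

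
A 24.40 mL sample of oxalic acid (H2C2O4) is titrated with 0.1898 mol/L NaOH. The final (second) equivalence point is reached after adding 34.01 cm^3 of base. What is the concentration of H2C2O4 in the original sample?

n(NaOH) = 0.1898 x 0.03401 = 0.006455 mol.
At the final (second) equivalence point, 2 mol OH^- react per mol H2C2O4, so n(H2C2O4) = 0.006455 / 2 = 0.003228 mol.
[H2C2O4] = 0.003228 / 0.02440 L = 0.132 M.

0.132 M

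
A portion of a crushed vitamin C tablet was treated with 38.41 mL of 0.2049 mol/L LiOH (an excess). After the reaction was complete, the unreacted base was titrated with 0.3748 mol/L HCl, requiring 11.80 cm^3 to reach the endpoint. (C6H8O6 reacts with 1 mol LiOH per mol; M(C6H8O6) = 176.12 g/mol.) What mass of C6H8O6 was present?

Total n(LiOH) added = 0.2049 x 0.03841 = 0.007870 mol.
n(HCl) used = 0.3748 x 0.01180 = 0.004423 mol, which equals the excess n(LiOH).
So n(LiOH) consumed by the sample = 0.007870 - 0.004423 = 0.003448 mol.
n(C6H8O6) = 0.003448 / 1 = 0.003448 mol.
mass = 0.003448 mol x 176.12 g/mol = 0.607 g.

0.607 g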